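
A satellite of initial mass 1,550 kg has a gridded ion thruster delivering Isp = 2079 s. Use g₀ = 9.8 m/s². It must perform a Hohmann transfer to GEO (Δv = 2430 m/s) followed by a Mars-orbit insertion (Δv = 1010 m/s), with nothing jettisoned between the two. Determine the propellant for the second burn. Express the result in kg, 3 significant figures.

propellant for the second burn ≈ 66.5 kg

v_e = Isp · g₀ = 2079 × 9.8 = 20374.2 m/s.
After the first burn: m = 1550 × exp(−2430/20374.2) = 1550 × 0.88757 = 1,375.73 kg.
After the second burn: m = 1,375.73 × exp(−1010/20374.2) = 1,375.73 × 0.95164 = 1,309.2 kg.
Second-burn propellant = 1,375.73 − 1,309.2 = 66.53 kg.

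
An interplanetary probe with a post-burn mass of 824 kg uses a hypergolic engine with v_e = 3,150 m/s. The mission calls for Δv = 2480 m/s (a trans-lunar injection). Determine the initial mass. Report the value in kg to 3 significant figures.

initial mass ≈ 1810 kg

From the ideal rocket equation, m₀/m_f = exp(Δv / v_e) = exp(2480 / 3150.0) = exp(0.7873) = 2.1975.
m₀ = m_f × 2.1975 = 824 × 2.1975 = 1,810.74 kg.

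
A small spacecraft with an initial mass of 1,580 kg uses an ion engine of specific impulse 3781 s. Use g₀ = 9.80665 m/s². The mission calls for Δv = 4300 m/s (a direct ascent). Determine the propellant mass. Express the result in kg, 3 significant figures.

propellant mass ≈ 173 kg

v_e = Isp · g₀ = 3781 × 9.80665 = 37078.9 m/s.
Rocket equation: m₀/m_f = exp(Δv / v_e) = exp(4300 / 37078.9) = exp(0.1160) = 1.1230.
m_f = 1,580 / 1.1230 = 1,406.95 kg, so propellant = m₀ − m_f = 1,580 − 1,406.95 = 173.05 kg.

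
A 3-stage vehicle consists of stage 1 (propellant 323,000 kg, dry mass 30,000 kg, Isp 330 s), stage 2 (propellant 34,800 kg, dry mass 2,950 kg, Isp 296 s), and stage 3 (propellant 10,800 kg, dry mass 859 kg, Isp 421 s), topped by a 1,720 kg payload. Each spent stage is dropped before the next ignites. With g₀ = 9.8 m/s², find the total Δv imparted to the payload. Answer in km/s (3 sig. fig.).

Δv ≈ 15.3 km/s

Ignition mass of stage 1 = 323,000+30,000 + 34,800+2,950 + 10,800+859 + 1,720 = 404,129 kg.
Stage 1: m₀ = 404,129 kg, m_f = 404,129 − 323,000 = 81,129 kg; Δv = 330×9.8×ln(4.981) = 3234.0×1.6057 ≈ 5193 m/s.
Stage 2: m₀ = 51,129 kg, m_f = 51,129 − 34,800 = 16,329 kg; Δv = 296×9.8×ln(3.131) = 2900.8×1.1414 ≈ 3311 m/s.
Stage 3: m₀ = 13,379 kg, m_f = 13,379 − 10,800 = 2,579 kg; Δv = 421×9.8×ln(5.188) = 4125.8×1.6463 ≈ 6792 m/s.
Total Δv = 5193 + 3311 + 6792 = 15296 m/s.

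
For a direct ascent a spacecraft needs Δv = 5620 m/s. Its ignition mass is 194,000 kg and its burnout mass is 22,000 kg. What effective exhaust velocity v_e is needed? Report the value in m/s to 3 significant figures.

v_e ≈ 2580 m/s

ln(m₀/m_f) = ln(194000/22000) = ln(8.818) = 2.1768.
v_e = Δv / ln(m₀/m_f) = 5620 / 2.1768 = 2581.8 m/s.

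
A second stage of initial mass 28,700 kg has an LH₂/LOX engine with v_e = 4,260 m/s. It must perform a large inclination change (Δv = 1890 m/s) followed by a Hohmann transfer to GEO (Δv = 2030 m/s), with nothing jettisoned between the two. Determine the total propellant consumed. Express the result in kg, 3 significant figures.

After the first burn: m = 28700 × exp(−1890/4260.0) = 28700 × 0.64168 = 18,416.2 kg.
After the second burn: m = 18,416.2 × exp(−2030/4260.0) = 18,416.2 × 0.62094 = 11,435.4 kg.
Total propellant = m₀ − m_final = 28700 − 11,435.4 = 17,264.6 kg.

total propellant consumed ≈ 17300 kg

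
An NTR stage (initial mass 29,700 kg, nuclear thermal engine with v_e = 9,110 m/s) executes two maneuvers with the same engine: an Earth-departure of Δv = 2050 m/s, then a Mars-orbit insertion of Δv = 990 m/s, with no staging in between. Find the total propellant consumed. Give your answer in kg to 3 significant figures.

After the first burn: m = 29700 × exp(−2050/9110.0) = 29700 × 0.79849 = 23,715.2 kg.
After the second burn: m = 23,715.2 × exp(−990/9110.0) = 23,715.2 × 0.89702 = 21,273 kg.
Total propellant = m₀ − m_final = 29700 − 21,273 = 8,427 kg.

total propellant consumed ≈ 8430 kg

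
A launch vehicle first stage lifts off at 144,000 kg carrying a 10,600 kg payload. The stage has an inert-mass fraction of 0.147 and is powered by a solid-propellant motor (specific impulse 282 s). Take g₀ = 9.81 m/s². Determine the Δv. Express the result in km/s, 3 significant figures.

Δv ≈ 4.32 km/s

Stage wet mass = m₀ − payload = 144,000 − 10,600 = 133,400 kg.
Stage dry mass = ε × stage wet mass = 0.147 × 133,400 = 19,609.8 kg.
Burnout mass m_f = stage dry + payload = 19,609.8 + 10,600 = 30,209.8 kg.
v_e = Isp · g₀ = 282 × 9.81 = 2766.4 m/s.
Δv = v_e · ln(144,000/30,209.8) = 2766.4 × ln(4.767) = 2766.4 × 1.5616 ≈ 4320 m/s.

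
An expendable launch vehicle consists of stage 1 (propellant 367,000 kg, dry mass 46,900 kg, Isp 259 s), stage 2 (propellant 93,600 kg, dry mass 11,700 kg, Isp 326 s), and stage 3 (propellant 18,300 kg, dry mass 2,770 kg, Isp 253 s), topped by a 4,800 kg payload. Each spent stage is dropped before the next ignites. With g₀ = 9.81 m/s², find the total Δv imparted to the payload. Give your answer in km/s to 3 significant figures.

Ignition mass of stage 1 = 367,000+46,900 + 93,600+11,700 + 18,300+2,770 + 4,800 = 545,070 kg.
Stage 1: m₀ = 545,070 kg, m_f = 545,070 − 367,000 = 178,070 kg; Δv = 259×9.81×ln(3.061) = 2540.8×1.1187 ≈ 2842 m/s.
Stage 2: m₀ = 131,170 kg, m_f = 131,170 − 93,600 = 37,570 kg; Δv = 326×9.81×ln(3.491) = 3198.1×1.2503 ≈ 3998 m/s.
Stage 3: m₀ = 25,870 kg, m_f = 25,870 − 18,300 = 7,570 kg; Δv = 253×9.81×ln(3.417) = 2481.9×1.2289 ≈ 3050 m/s.
Total Δv = 2842 + 3998 + 3050 = 9890 m/s.

Δv ≈ 9.89 km/s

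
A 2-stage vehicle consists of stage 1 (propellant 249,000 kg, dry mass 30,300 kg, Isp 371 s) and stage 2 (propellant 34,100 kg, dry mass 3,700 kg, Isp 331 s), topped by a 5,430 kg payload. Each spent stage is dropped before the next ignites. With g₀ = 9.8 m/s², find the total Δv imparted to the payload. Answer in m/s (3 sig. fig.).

Ignition mass of stage 1 = 249,000+30,300 + 34,100+3,700 + 5,430 = 322,530 kg.
Stage 1: m₀ = 322,530 kg, m_f = 322,530 − 249,000 = 73,530 kg; Δv = 371×9.8×ln(4.386) = 3635.8×1.4785 ≈ 5376 m/s.
Stage 2: m₀ = 43,230 kg, m_f = 43,230 − 34,100 = 9,130 kg; Δv = 331×9.8×ln(4.735) = 3243.8×1.5550 ≈ 5044 m/s.
Total Δv = 5376 + 5044 = 10420 m/s.

Δv ≈ 10400 m/s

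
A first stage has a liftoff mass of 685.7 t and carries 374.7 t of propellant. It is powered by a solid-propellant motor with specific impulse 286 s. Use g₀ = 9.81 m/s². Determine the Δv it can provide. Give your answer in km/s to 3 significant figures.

v_e = Isp · g₀ = 286 × 9.81 = 2805.7 m/s.
m_f = m₀ − m_prop = 685.7 − 374.7 = 311 t.
Δv = v_e · ln(m₀/m_f) = 2805.7 × ln(2.205) = 2805.7 × 0.7906 ≈ 2218.3 m/s.

Δv ≈ 2.22 km/s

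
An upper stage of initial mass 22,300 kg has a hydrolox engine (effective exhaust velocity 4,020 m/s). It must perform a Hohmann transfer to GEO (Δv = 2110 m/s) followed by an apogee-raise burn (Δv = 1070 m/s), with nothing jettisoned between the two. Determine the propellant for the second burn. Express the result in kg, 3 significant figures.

propellant for the second burn ≈ 3080 kg

After the first burn: m = 22300 × exp(−2110/4020.0) = 22300 × 0.59163 = 13,193.3 kg.
After the second burn: m = 13,193.3 × exp(−1070/4020.0) = 13,193.3 × 0.76631 = 10,110.2 kg.
Second-burn propellant = 13,193.3 − 10,110.2 = 3,083.1 kg.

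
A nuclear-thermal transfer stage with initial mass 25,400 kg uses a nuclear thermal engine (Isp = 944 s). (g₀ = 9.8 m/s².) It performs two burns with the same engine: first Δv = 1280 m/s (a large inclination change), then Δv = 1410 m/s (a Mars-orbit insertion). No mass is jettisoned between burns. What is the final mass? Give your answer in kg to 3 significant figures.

v_e = Isp · g₀ = 944 × 9.8 = 9251.2 m/s.
After the first burn: m = 25400 × exp(−1280/9251.2) = 25400 × 0.87078 = 22,117.8 kg.
After the second burn: m = 22,117.8 × exp(−1410/9251.2) = 22,117.8 × 0.85863 = 18,991 kg.

final mass ≈ 19000 kg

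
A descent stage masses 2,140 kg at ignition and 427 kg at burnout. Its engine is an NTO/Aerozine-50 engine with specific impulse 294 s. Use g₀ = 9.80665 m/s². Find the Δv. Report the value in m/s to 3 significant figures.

v_e = Isp · g₀ = 294 × 9.80665 = 2883.2 m/s.
From the ideal rocket equation, Δv = v_e · ln(m₀/m_f) = 2883.2 × ln(5.012) = 2883.2 × 1.6118 ≈ 4647.0 m/s.

Δv ≈ 4650 m/s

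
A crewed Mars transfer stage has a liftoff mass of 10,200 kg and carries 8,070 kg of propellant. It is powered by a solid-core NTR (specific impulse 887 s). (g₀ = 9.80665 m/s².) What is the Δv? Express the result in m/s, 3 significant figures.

Δv ≈ 13600 m/s

v_e = Isp · g₀ = 887 × 9.80665 = 8698.5 m/s.
m_f = m₀ − m_prop = 10,200 − 8,070 = 2,130 kg.
Δv = v_e · ln(m₀/m_f) = 8698.5 × ln(4.789) = 8698.5 × 1.5663 ≈ 13624.2 m/s.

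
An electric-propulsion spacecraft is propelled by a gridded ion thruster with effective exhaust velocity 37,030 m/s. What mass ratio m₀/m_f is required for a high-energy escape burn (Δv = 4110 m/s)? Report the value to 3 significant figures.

m₀/m_f = exp(Δv / v_e) = exp(4110 / 37030.0) = exp(0.1110) = 1.1174.

mass ratio ≈ 1.12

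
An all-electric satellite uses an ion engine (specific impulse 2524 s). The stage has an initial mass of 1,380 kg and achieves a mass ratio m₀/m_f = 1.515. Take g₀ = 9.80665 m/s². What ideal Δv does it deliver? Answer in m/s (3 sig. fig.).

Δv ≈ 10300 m/s

v_e = Isp · g₀ = 2524 × 9.80665 = 24752.0 m/s.
Δv = v_e · ln(1.515) = 24752.0 × 0.4154 ≈ 10282.4 m/s.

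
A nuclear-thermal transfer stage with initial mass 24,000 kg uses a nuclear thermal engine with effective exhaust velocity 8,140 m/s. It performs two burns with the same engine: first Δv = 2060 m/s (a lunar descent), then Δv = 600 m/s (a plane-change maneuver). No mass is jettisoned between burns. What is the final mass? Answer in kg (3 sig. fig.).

final mass ≈ 17300 kg

After the first burn: m = 24000 × exp(−2060/8140.0) = 24000 × 0.77641 = 18,633.8 kg.
After the second burn: m = 18,633.8 × exp(−600/8140.0) = 18,633.8 × 0.92894 = 17,309.7 kg.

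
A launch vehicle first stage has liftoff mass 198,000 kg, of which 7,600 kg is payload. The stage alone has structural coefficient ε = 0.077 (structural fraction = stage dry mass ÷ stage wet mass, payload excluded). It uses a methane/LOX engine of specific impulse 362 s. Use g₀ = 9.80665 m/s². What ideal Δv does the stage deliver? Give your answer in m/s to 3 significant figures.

Δv ≈ 7760 m/s

Stage wet mass = m₀ − payload = 198,000 − 7,600 = 190,400 kg.
Stage dry mass = ε × stage wet mass = 0.077 × 190,400 = 14,660.8 kg.
Burnout mass m_f = stage dry + payload = 14,660.8 + 7,600 = 22,260.8 kg.
v_e = Isp · g₀ = 362 × 9.80665 = 3550.0 m/s.
Using Δv = v_e ln(m₀/m_f): Δv = v_e · ln(198,000/22,260.8) = 3550.0 × ln(8.895) = 3550.0 × 2.1854 ≈ 7758 m/s.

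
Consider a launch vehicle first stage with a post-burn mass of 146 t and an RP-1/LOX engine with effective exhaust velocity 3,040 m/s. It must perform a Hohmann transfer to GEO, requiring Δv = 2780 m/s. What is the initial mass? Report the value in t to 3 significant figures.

By the Tsiolkovsky rocket equation, m₀/m_f = exp(Δv / v_e) = exp(2780 / 3040.0) = exp(0.9145) = 2.4955.
m₀ = m_f × 2.4955 = 146 × 2.4955 = 364.343 t.

initial mass ≈ 364 t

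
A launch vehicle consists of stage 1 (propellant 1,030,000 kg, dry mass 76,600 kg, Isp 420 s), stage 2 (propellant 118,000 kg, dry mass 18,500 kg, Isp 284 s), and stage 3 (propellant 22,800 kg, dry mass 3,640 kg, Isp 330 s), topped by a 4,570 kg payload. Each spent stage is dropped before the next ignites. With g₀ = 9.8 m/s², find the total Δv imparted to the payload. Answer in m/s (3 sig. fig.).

Δv ≈ 14500 m/s

Ignition mass of stage 1 = 1,030,000+76,600 + 118,000+18,500 + 22,800+3,640 + 4,570 = 1,274,110 kg.
Stage 1: m₀ = 1,274,110 kg, m_f = 1,274,110 − 1,030,000 = 244,110 kg; Δv = 420×9.8×ln(5.219) = 4116.0×1.6524 ≈ 6801 m/s.
Stage 2: m₀ = 167,510 kg, m_f = 167,510 − 118,000 = 49,510 kg; Δv = 284×9.8×ln(3.383) = 2783.2×1.2189 ≈ 3392 m/s.
Stage 3: m₀ = 31,010 kg, m_f = 31,010 − 22,800 = 8,210 kg; Δv = 330×9.8×ln(3.777) = 3234.0×1.3290 ≈ 4298 m/s.
Total Δv = 6801 + 3392 + 4298 = 14491 m/s.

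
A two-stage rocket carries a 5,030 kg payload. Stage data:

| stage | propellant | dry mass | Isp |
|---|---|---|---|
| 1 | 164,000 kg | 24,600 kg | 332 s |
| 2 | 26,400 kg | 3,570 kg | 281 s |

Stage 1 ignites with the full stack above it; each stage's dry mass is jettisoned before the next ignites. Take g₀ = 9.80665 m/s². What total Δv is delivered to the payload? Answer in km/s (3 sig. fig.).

Ignition mass of stage 1 = 164,000+24,600 + 26,400+3,570 + 5,030 = 223,600 kg.
Stage 1: m₀ = 223,600 kg, m_f = 223,600 − 164,000 = 59,600 kg; Δv = 332×9.80665×ln(3.752) = 3255.8×1.3222 ≈ 4305 m/s.
Stage 2: m₀ = 35,000 kg, m_f = 35,000 − 26,400 = 8,600 kg; Δv = 281×9.80665×ln(4.07) = 2755.7×1.4036 ≈ 3868 m/s.
Total Δv = 4305 + 3868 = 8173 m/s.

Δv ≈ 8.17 km/s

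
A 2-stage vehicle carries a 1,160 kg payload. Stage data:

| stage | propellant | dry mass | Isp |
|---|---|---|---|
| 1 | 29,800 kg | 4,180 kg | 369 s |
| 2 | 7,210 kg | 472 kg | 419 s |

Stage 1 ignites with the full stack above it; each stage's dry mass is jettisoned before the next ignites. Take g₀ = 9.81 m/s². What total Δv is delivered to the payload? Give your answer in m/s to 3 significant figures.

Ignition mass of stage 1 = 29,800+4,180 + 7,210+472 + 1,160 = 42,822 kg.
Stage 1: m₀ = 42,822 kg, m_f = 42,822 − 29,800 = 13,022 kg; Δv = 369×9.81×ln(3.288) = 3619.9×1.1904 ≈ 4309 m/s.
Stage 2: m₀ = 8,842 kg, m_f = 8,842 − 7,210 = 1,632 kg; Δv = 419×9.81×ln(5.418) = 4110.4×1.6897 ≈ 6945 m/s.
Total Δv = 4309 + 6945 = 11254 m/s.

Δv ≈ 11300 m/s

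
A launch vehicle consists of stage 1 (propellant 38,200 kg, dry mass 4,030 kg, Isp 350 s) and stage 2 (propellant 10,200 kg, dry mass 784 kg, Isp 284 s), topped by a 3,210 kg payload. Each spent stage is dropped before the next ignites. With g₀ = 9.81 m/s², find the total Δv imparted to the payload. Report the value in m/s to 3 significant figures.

Δv ≈ 7410 m/s

Ignition mass of stage 1 = 38,200+4,030 + 10,200+784 + 3,210 = 56,424 kg.
Stage 1: m₀ = 56,424 kg, m_f = 56,424 − 38,200 = 18,224 kg; Δv = 350×9.81×ln(3.096) = 3433.5×1.1302 ≈ 3880 m/s.
Stage 2: m₀ = 14,194 kg, m_f = 14,194 − 10,200 = 3,994 kg; Δv = 284×9.81×ln(3.554) = 2786.0×1.2680 ≈ 3533 m/s.
Total Δv = 3880 + 3533 = 7413 m/s.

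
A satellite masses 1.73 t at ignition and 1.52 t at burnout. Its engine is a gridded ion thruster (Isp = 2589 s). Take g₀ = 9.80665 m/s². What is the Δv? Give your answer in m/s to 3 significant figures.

Δv ≈ 3290 m/s

v_e = Isp · g₀ = 2589 × 9.80665 = 25389.4 m/s.
Rocket equation: Δv = v_e · ln(m₀/m_f) = 25389.4 × ln(1.138) = 25389.4 × 0.1294 ≈ 3285.7 m/s.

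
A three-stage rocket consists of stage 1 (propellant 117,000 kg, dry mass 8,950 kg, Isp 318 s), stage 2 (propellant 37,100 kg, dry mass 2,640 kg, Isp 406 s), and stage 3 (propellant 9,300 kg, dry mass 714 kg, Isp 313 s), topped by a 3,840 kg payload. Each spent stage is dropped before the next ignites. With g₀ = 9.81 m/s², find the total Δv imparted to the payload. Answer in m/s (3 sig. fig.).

Ignition mass of stage 1 = 117,000+8,950 + 37,100+2,640 + 9,300+714 + 3,840 = 179,544 kg.
Stage 1: m₀ = 179,544 kg, m_f = 179,544 − 117,000 = 62,544 kg; Δv = 318×9.81×ln(2.871) = 3119.6×1.0545 ≈ 3290 m/s.
Stage 2: m₀ = 53,594 kg, m_f = 53,594 − 37,100 = 16,494 kg; Δv = 406×9.81×ln(3.249) = 3982.9×1.1784 ≈ 4694 m/s.
Stage 3: m₀ = 13,854 kg, m_f = 13,854 − 9,300 = 4,554 kg; Δv = 313×9.81×ln(3.042) = 3070.5×1.1126 ≈ 3416 m/s.
Total Δv = 3290 + 4694 + 3416 = 11400 m/s.

Δv ≈ 11400 m/s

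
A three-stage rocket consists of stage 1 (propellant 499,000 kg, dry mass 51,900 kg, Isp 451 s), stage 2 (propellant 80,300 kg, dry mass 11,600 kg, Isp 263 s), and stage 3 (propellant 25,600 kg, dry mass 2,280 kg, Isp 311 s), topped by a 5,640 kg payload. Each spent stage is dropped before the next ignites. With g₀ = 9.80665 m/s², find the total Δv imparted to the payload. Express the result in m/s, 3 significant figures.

Δv ≈ 13000 m/s

Ignition mass of stage 1 = 499,000+51,900 + 80,300+11,600 + 25,600+2,280 + 5,640 = 676,320 kg.
Stage 1: m₀ = 676,320 kg, m_f = 676,320 − 499,000 = 177,320 kg; Δv = 451×9.80665×ln(3.814) = 4422.8×1.3387 ≈ 5921 m/s.
Stage 2: m₀ = 125,420 kg, m_f = 125,420 − 80,300 = 45,120 kg; Δv = 263×9.80665×ln(2.78) = 2579.1×1.0223 ≈ 2637 m/s.
Stage 3: m₀ = 33,520 kg, m_f = 33,520 − 25,600 = 7,920 kg; Δv = 311×9.80665×ln(4.232) = 3049.9×1.4428 ≈ 4400 m/s.
Total Δv = 5921 + 2637 + 4400 = 12958 m/s.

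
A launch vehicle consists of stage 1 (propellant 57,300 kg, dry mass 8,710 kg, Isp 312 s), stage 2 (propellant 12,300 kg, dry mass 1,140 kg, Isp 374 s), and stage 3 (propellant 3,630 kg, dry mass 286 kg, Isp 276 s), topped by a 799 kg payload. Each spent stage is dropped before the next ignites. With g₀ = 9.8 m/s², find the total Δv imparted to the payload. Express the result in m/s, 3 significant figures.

Δv ≈ 11600 m/s

Ignition mass of stage 1 = 57,300+8,710 + 12,300+1,140 + 3,630+286 + 799 = 84,165 kg.
Stage 1: m₀ = 84,165 kg, m_f = 84,165 − 57,300 = 26,865 kg; Δv = 312×9.8×ln(3.133) = 3057.6×1.1420 ≈ 3492 m/s.
Stage 2: m₀ = 18,155 kg, m_f = 18,155 − 12,300 = 5,855 kg; Δv = 374×9.8×ln(3.101) = 3665.2×1.1317 ≈ 4148 m/s.
Stage 3: m₀ = 4,715 kg, m_f = 4,715 − 3,630 = 1,085 kg; Δv = 276×9.8×ln(4.346) = 2704.8×1.4692 ≈ 3974 m/s.
Total Δv = 3492 + 4148 + 3974 = 11614 m/s.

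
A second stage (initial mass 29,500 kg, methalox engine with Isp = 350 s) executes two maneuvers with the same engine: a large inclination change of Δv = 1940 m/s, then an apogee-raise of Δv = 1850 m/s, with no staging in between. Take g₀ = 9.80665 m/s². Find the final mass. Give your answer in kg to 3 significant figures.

final mass ≈ 9780 kg

v_e = Isp · g₀ = 350 × 9.80665 = 3432.3 m/s.
After the first burn: m = 29500 × exp(−1940/3432.3) = 29500 × 0.56824 = 16,763.1 kg.
After the second burn: m = 16,763.1 × exp(−1850/3432.3) = 16,763.1 × 0.58334 = 9,778.59 kg.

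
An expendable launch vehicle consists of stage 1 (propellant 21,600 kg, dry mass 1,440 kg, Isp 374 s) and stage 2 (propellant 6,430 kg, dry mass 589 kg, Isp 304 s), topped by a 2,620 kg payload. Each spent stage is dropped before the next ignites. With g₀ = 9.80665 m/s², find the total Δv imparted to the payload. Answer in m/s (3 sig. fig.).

Δv ≈ 7250 m/s

Ignition mass of stage 1 = 21,600+1,440 + 6,430+589 + 2,620 = 32,679 kg.
Stage 1: m₀ = 32,679 kg, m_f = 32,679 − 21,600 = 11,079 kg; Δv = 374×9.80665×ln(2.95) = 3667.7×1.0817 ≈ 3967 m/s.
Stage 2: m₀ = 9,639 kg, m_f = 9,639 − 6,430 = 3,209 kg; Δv = 304×9.80665×ln(3.004) = 2981.2×1.0999 ≈ 3279 m/s.
Total Δv = 3967 + 3279 = 7246 m/s.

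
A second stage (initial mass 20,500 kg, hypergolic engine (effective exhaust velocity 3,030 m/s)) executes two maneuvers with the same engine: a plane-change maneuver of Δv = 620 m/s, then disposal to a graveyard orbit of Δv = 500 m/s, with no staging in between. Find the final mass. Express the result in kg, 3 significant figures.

After the first burn: m = 20500 × exp(−620/3030.0) = 20500 × 0.81496 = 16,706.7 kg.
After the second burn: m = 16,706.7 × exp(−500/3030.0) = 16,706.7 × 0.84788 = 14,165.3 kg.

final mass ≈ 14200 kg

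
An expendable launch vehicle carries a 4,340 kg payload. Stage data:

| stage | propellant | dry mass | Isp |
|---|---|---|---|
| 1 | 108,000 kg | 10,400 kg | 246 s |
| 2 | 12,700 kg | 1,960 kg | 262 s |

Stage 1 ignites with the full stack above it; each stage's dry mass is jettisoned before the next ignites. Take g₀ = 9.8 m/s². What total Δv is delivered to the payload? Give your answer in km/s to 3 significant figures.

Δv ≈ 6.55 km/s

Ignition mass of stage 1 = 108,000+10,400 + 12,700+1,960 + 4,340 = 137,400 kg.
Stage 1: m₀ = 137,400 kg, m_f = 137,400 − 108,000 = 29,400 kg; Δv = 246×9.8×ln(4.673) = 2410.8×1.5419 ≈ 3717 m/s.
Stage 2: m₀ = 19,000 kg, m_f = 19,000 − 12,700 = 6,300 kg; Δv = 262×9.8×ln(3.016) = 2567.6×1.1039 ≈ 2834 m/s.
Total Δv = 3717 + 2834 = 6551 m/s.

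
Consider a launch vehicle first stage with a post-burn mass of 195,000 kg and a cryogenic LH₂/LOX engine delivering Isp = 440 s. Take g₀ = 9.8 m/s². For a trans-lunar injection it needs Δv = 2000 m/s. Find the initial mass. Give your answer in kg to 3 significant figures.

v_e = Isp · g₀ = 440 × 9.8 = 4312.0 m/s.
m₀/m_f = exp(Δv / v_e) = exp(2000 / 4312.0) = exp(0.4638) = 1.5901.
m₀ = m_f × 1.5901 = 195,000 × 1.5901 = 310,070 kg.

initial mass ≈ 310000 kg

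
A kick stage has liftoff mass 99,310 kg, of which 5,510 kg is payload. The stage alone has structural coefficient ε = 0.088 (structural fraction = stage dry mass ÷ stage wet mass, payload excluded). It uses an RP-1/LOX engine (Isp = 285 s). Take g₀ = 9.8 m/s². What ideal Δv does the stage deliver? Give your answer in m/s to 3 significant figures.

Stage wet mass = m₀ − payload = 99,310 − 5,510 = 93,800 kg.
Stage dry mass = ε × stage wet mass = 0.088 × 93,800 = 8,254.4 kg.
Burnout mass m_f = stage dry + payload = 8,254.4 + 5,510 = 13,764.4 kg.
v_e = Isp · g₀ = 285 × 9.8 = 2793.0 m/s.
Δv = v_e · ln(99,310/13,764.4) = 2793.0 × ln(7.215) = 2793.0 × 1.9762 ≈ 5519 m/s.

Δv ≈ 5520 m/s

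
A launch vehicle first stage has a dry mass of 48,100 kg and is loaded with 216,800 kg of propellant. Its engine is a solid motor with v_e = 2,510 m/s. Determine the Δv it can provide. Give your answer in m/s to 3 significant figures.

m₀ = m_dry + m_prop = 48,100 + 216,800 = 264,900 kg.
Δv = v_e · ln(m₀/m_f) = 2510.0 × ln(5.507) = 2510.0 × 1.7061 ≈ 4282.2 m/s.

Δv ≈ 4280 m/s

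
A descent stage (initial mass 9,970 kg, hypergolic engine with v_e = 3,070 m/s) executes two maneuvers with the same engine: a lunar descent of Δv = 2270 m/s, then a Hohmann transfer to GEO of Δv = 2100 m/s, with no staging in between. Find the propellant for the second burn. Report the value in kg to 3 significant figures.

After the first burn: m = 9970 × exp(−2270/3070.0) = 9970 × 0.47739 = 4,759.58 kg.
After the second burn: m = 4,759.58 × exp(−2100/3070.0) = 4,759.58 × 0.50457 = 2,401.54 kg.
Second-burn propellant = 4,759.58 − 2,401.54 = 2,358.04 kg.

propellant for the second burn ≈ 2360 kg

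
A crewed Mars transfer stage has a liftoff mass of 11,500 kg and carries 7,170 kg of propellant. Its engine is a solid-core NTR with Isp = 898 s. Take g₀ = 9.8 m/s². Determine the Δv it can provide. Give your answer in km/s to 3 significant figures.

Δv ≈ 8.60 km/s

v_e = Isp · g₀ = 898 × 9.8 = 8800.4 m/s.
m_f = m₀ − m_prop = 11,500 − 7,170 = 4,330 kg.
Δv = v_e · ln(m₀/m_f) = 8800.4 × ln(2.656) = 8800.4 × 0.9768 ≈ 8596.1 m/s.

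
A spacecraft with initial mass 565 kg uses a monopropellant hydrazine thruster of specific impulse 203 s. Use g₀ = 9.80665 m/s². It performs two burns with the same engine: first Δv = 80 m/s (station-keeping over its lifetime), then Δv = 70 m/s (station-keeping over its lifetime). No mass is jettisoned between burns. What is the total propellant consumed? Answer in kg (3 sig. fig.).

v_e = Isp · g₀ = 203 × 9.80665 = 1990.7 m/s.
After the first burn: m = 565 × exp(−80/1990.7) = 565 × 0.96061 = 542.745 kg.
After the second burn: m = 542.745 × exp(−70/1990.7) = 542.745 × 0.96545 = 523.993 kg.
Total propellant = m₀ − m_final = 565 − 523.993 = 41.007 kg.

total propellant consumed ≈ 41.0 kg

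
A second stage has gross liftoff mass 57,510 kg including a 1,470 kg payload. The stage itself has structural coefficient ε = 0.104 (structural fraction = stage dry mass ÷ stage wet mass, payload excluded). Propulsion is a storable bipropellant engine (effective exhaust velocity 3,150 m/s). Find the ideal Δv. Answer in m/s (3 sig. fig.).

Δv ≈ 6500 m/s

Stage wet mass = m₀ − payload = 57,510 − 1,470 = 56,040 kg.
Stage dry mass = ε × stage wet mass = 0.104 × 56,040 = 5,828.16 kg.
Burnout mass m_f = stage dry + payload = 5,828.16 + 1,470 = 7,298.16 kg.
Δv = v_e · ln(57,510/7,298.16) = 3150.0 × ln(7.88) = 3150.0 × 2.0643 ≈ 6503 m/s.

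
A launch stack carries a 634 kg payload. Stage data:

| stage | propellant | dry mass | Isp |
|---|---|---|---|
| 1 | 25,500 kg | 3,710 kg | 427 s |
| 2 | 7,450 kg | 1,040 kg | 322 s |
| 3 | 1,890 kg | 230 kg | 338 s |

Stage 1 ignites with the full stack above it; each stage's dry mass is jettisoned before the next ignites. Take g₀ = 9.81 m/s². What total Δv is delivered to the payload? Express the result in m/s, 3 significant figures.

Ignition mass of stage 1 = 25,500+3,710 + 7,450+1,040 + 1,890+230 + 634 = 40,454 kg.
Stage 1: m₀ = 40,454 kg, m_f = 40,454 − 25,500 = 14,954 kg; Δv = 427×9.81×ln(2.705) = 4188.9×0.9952 ≈ 4169 m/s.
Stage 2: m₀ = 11,244 kg, m_f = 11,244 − 7,450 = 3,794 kg; Δv = 322×9.81×ln(2.964) = 3158.8×1.0864 ≈ 3432 m/s.
Stage 3: m₀ = 2,754 kg, m_f = 2,754 − 1,890 = 864 kg; Δv = 338×9.81×ln(3.188) = 3315.8×1.1592 ≈ 3844 m/s.
Total Δv = 4169 + 3432 + 3844 = 11445 m/s.

Δv ≈ 11400 m/s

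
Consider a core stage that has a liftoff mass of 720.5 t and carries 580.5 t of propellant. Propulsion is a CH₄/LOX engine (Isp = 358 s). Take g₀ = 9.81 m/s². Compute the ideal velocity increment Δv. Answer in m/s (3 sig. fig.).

Δv ≈ 5750 m/s

v_e = Isp · g₀ = 358 × 9.81 = 3512.0 m/s.
m_f = m₀ − m_prop = 720.5 − 580.5 = 140 t.
By the Tsiolkovsky rocket equation, Δv = v_e · ln(m₀/m_f) = 3512.0 × ln(5.146) = 3512.0 × 1.6383 ≈ 5753.7 m/s.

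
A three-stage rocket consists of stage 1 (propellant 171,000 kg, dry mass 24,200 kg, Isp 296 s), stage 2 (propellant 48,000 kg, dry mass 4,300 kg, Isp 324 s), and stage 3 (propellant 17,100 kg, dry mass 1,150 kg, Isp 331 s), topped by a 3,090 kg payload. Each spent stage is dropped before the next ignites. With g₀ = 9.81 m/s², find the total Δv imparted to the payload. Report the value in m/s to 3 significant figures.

Ignition mass of stage 1 = 171,000+24,200 + 48,000+4,300 + 17,100+1,150 + 3,090 = 268,840 kg.
Stage 1: m₀ = 268,840 kg, m_f = 268,840 − 171,000 = 97,840 kg; Δv = 296×9.81×ln(2.748) = 2903.8×1.0108 ≈ 2935 m/s.
Stage 2: m₀ = 73,640 kg, m_f = 73,640 − 48,000 = 25,640 kg; Δv = 324×9.81×ln(2.872) = 3178.4×1.0550 ≈ 3353 m/s.
Stage 3: m₀ = 21,340 kg, m_f = 21,340 − 17,100 = 4,240 kg; Δv = 331×9.81×ln(5.033) = 3247.1×1.6160 ≈ 5247 m/s.
Total Δv = 2935 + 3353 + 5247 = 11535 m/s.

Δv ≈ 11500 m/s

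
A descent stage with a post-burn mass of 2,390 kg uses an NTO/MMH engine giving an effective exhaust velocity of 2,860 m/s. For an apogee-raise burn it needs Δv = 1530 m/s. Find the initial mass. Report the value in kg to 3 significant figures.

By the Tsiolkovsky rocket equation, m₀/m_f = exp(Δv / v_e) = exp(1530 / 2860.0) = exp(0.5350) = 1.7074.
m₀ = m_f × 1.7074 = 2,390 × 1.7074 = 4,080.69 kg.

initial mass ≈ 4080 kg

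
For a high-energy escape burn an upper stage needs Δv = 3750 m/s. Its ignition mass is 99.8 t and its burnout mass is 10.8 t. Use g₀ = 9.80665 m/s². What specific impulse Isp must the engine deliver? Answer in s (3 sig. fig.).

ln(m₀/m_f) = ln(99800/10800) = ln(9.241) = 2.2236.
v_e = Δv / ln(m₀/m_f) = 3750 / 2.2236 = 1686.4 m/s.
Isp = v_e / g₀ = 1686.4 / 9.80665 = 172.0 s.

Isp ≈ 172 s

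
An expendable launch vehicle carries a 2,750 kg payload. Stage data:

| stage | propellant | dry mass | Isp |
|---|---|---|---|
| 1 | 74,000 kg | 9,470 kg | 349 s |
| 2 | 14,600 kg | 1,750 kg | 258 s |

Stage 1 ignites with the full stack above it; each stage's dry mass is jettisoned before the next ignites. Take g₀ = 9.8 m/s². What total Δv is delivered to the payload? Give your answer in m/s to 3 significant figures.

Ignition mass of stage 1 = 74,000+9,470 + 14,600+1,750 + 2,750 = 102,570 kg.
Stage 1: m₀ = 102,570 kg, m_f = 102,570 − 74,000 = 28,570 kg; Δv = 349×9.8×ln(3.59) = 3420.2×1.2782 ≈ 4372 m/s.
Stage 2: m₀ = 19,100 kg, m_f = 19,100 − 14,600 = 4,500 kg; Δv = 258×9.8×ln(4.244) = 2528.4×1.4456 ≈ 3655 m/s.
Total Δv = 4372 + 3655 = 8027 m/s.

Δv ≈ 8030 m/s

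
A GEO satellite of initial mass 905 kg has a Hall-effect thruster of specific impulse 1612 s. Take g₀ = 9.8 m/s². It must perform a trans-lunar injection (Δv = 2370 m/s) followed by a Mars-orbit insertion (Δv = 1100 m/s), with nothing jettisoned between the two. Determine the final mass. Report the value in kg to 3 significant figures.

final mass ≈ 727 kg

v_e = Isp · g₀ = 1612 × 9.8 = 15797.6 m/s.
After the first burn: m = 905 × exp(−2370/15797.6) = 905 × 0.86069 = 778.924 kg.
After the second burn: m = 778.924 × exp(−1100/15797.6) = 778.924 × 0.93274 = 726.534 kg.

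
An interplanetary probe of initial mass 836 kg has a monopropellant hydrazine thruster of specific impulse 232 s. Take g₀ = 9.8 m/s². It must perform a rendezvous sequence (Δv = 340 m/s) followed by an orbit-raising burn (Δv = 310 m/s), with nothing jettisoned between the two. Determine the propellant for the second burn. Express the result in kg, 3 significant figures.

v_e = Isp · g₀ = 232 × 9.8 = 2273.6 m/s.
After the first burn: m = 836 × exp(−340/2273.6) = 836 × 0.86110 = 719.88 kg.
After the second burn: m = 719.88 × exp(−310/2273.6) = 719.88 × 0.87254 = 628.124 kg.
Second-burn propellant = 719.88 − 628.124 = 91.756 kg.

propellant for the second burn ≈ 91.8 kg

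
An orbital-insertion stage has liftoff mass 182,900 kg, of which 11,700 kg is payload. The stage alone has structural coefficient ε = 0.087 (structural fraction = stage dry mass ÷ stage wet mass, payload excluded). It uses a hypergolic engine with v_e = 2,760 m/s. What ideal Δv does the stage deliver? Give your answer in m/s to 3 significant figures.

Δv ≈ 5320 m/s

Stage wet mass = m₀ − payload = 182,900 − 11,700 = 171,200 kg.
Stage dry mass = ε × stage wet mass = 0.087 × 171,200 = 14,894.4 kg.
Burnout mass m_f = stage dry + payload = 14,894.4 + 11,700 = 26,594.4 kg.
Δv = v_e · ln(182,900/26,594.4) = 2760.0 × ln(6.877) = 2760.0 × 1.9282 ≈ 5322 m/s.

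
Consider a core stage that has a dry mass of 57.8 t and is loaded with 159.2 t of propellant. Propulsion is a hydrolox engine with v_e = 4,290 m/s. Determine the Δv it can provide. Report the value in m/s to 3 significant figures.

m₀ = m_dry + m_prop = 57.8 + 159.2 = 217 t.
Δv = v_e · ln(m₀/m_f) = 4290.0 × ln(3.754) = 4290.0 × 1.3229 ≈ 5675.3 m/s.

Δv ≈ 5680 m/s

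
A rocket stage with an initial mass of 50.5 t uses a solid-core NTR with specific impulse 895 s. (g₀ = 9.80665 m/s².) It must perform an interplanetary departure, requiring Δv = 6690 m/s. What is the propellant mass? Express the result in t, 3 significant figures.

v_e = Isp · g₀ = 895 × 9.80665 = 8777.0 m/s.
Using Δv = v_e ln(m₀/m_f): m₀/m_f = exp(Δv / v_e) = exp(6690 / 8777.0) = exp(0.7622) = 2.1430.
m_f = 50.5 / 2.1430 = 23.5651 t, so propellant = m₀ − m_f = 50.5 − 23.5651 = 26.9349 t.

propellant mass ≈ 26.9 t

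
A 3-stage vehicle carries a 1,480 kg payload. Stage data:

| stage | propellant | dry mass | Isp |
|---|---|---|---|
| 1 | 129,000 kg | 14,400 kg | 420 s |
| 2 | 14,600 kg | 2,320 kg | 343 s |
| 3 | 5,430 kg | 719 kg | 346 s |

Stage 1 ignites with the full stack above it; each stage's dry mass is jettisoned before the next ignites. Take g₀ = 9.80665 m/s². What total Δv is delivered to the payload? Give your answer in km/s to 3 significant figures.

Ignition mass of stage 1 = 129,000+14,400 + 14,600+2,320 + 5,430+719 + 1,480 = 167,949 kg.
Stage 1: m₀ = 167,949 kg, m_f = 167,949 − 129,000 = 38,949 kg; Δv = 420×9.80665×ln(4.312) = 4118.8×1.4614 ≈ 6019 m/s.
Stage 2: m₀ = 24,549 kg, m_f = 24,549 − 14,600 = 9,949 kg; Δv = 343×9.80665×ln(2.467) = 3363.7×0.9032 ≈ 3038 m/s.
Stage 3: m₀ = 7,629 kg, m_f = 7,629 − 5,430 = 2,199 kg; Δv = 346×9.80665×ln(3.469) = 3393.1×1.2440 ≈ 4221 m/s.
Total Δv = 6019 + 3038 + 4221 = 13278 m/s.

Δv ≈ 13.3 km/s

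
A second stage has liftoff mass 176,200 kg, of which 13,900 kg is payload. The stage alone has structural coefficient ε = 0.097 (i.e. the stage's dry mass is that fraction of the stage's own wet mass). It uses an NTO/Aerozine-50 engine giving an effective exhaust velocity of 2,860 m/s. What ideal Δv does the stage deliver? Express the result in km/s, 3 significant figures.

Δv ≈ 5.10 km/s

Stage wet mass = m₀ − payload = 176,200 − 13,900 = 162,300 kg.
Stage dry mass = ε × stage wet mass = 0.097 × 162,300 = 15,743.1 kg.
Burnout mass m_f = stage dry + payload = 15,743.1 + 13,900 = 29,643.1 kg.
Using Δv = v_e ln(m₀/m_f): Δv = v_e · ln(176,200/29,643.1) = 2860.0 × ln(5.944) = 2860.0 × 1.7824 ≈ 5098 m/s.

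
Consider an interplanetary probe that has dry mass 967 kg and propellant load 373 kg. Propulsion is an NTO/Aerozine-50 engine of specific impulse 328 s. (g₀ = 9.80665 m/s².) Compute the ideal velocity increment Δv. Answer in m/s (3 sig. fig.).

v_e = Isp · g₀ = 328 × 9.80665 = 3216.6 m/s.
m₀ = m_dry + m_prop = 967 + 373 = 1,340 kg.
Δv = v_e · ln(m₀/m_f) = 3216.6 × ln(1.386) = 3216.6 × 0.3262 ≈ 1049.3 m/s.

Δv ≈ 1050 m/s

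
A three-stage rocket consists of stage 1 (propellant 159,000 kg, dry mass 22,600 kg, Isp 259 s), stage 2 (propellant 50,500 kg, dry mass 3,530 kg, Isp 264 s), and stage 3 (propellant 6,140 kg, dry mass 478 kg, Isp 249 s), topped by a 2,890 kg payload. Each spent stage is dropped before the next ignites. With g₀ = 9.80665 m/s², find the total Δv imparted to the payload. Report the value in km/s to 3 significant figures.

Δv ≈ 9.29 km/s

Ignition mass of stage 1 = 159,000+22,600 + 50,500+3,530 + 6,140+478 + 2,890 = 245,138 kg.
Stage 1: m₀ = 245,138 kg, m_f = 245,138 − 159,000 = 86,138 kg; Δv = 259×9.80665×ln(2.846) = 2539.9×1.0459 ≈ 2656 m/s.
Stage 2: m₀ = 63,538 kg, m_f = 63,538 − 50,500 = 13,038 kg; Δv = 264×9.80665×ln(4.873) = 2589.0×1.5838 ≈ 4100 m/s.
Stage 3: m₀ = 9,508 kg, m_f = 9,508 − 6,140 = 3,368 kg; Δv = 249×9.80665×ln(2.823) = 2441.9×1.0378 ≈ 2534 m/s.
Total Δv = 2656 + 4100 + 2534 = 9290 m/s.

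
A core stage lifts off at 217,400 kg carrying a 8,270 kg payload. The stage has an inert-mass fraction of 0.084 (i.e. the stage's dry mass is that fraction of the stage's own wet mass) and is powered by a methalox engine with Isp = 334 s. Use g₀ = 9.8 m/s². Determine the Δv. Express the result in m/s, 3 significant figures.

Stage wet mass = m₀ − payload = 217,400 − 8,270 = 209,130 kg.
Stage dry mass = ε × stage wet mass = 0.084 × 209,130 = 17,566.9 kg.
Burnout mass m_f = stage dry + payload = 17,566.9 + 8,270 = 25,836.9 kg.
v_e = Isp · g₀ = 334 × 9.8 = 3273.2 m/s.
Δv = v_e · ln(217,400/25,836.9) = 3273.2 × ln(8.414) = 3273.2 × 2.1299 ≈ 6972 m/s.

Δv ≈ 6970 m/s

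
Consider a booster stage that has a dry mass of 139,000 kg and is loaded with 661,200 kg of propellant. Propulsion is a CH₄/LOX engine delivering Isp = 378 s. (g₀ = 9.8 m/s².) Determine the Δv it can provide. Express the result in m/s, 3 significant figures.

Δv ≈ 6480 m/s

v_e = Isp · g₀ = 378 × 9.8 = 3704.4 m/s.
m₀ = m_dry + m_prop = 139,000 + 661,200 = 800,200 kg.
Using Δv = v_e ln(m₀/m_f): Δv = v_e · ln(m₀/m_f) = 3704.4 × ln(5.757) = 3704.4 × 1.7504 ≈ 6484.1 m/s.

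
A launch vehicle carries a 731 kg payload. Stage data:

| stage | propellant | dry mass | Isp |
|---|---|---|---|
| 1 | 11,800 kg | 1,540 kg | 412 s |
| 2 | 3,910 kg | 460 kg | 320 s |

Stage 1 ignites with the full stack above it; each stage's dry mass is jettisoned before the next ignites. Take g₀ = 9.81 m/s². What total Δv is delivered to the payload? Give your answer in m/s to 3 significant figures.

Ignition mass of stage 1 = 11,800+1,540 + 3,910+460 + 731 = 18,441 kg.
Stage 1: m₀ = 18,441 kg, m_f = 18,441 − 11,800 = 6,641 kg; Δv = 412×9.81×ln(2.777) = 4041.7×1.0213 ≈ 4128 m/s.
Stage 2: m₀ = 5,101 kg, m_f = 5,101 − 3,910 = 1,191 kg; Δv = 320×9.81×ln(4.283) = 3139.2×1.4546 ≈ 4566 m/s.
Total Δv = 4128 + 4566 = 8694 m/s.

Δv ≈ 8690 m/s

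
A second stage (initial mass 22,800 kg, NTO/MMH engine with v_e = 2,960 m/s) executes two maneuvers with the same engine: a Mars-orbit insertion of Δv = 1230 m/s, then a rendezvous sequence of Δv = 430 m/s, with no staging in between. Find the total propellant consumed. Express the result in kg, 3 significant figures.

After the first burn: m = 22800 × exp(−1230/2960.0) = 22800 × 0.65998 = 15,047.5 kg.
After the second burn: m = 15,047.5 × exp(−430/2960.0) = 15,047.5 × 0.86479 = 13,012.9 kg.
Total propellant = m₀ − m_final = 22800 − 13,012.9 = 9,787.1 kg.

total propellant consumed ≈ 9790 kg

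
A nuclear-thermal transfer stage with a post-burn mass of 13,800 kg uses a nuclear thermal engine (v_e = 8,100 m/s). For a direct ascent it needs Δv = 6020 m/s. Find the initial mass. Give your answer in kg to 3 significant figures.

initial mass ≈ 29000 kg

By the Tsiolkovsky rocket equation, m₀/m_f = exp(Δv / v_e) = exp(6020 / 8100.0) = exp(0.7432) = 2.1027.
m₀ = m_f × 2.1027 = 13,800 × 2.1027 = 29,017.3 kg.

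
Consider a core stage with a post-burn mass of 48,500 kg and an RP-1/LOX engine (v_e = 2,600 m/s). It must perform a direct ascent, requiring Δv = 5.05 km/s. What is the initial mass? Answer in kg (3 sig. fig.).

m₀/m_f = exp(Δv / v_e) = exp(5050 / 2600.0) = exp(1.9423) = 6.9748.
m₀ = m_f × 6.9748 = 48,500 × 6.9748 = 338,278 kg.

initial mass ≈ 338000 kg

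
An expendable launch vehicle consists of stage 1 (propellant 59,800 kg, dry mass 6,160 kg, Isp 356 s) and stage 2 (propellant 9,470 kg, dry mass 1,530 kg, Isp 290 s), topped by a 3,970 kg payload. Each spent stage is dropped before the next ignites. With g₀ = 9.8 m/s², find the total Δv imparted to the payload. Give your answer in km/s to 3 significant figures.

Δv ≈ 7.53 km/s

Ignition mass of stage 1 = 59,800+6,160 + 9,470+1,530 + 3,970 = 80,930 kg.
Stage 1: m₀ = 80,930 kg, m_f = 80,930 − 59,800 = 21,130 kg; Δv = 356×9.8×ln(3.83) = 3488.8×1.3429 ≈ 4685 m/s.
Stage 2: m₀ = 14,970 kg, m_f = 14,970 − 9,470 = 5,500 kg; Δv = 290×9.8×ln(2.722) = 2842.0×1.0013 ≈ 2846 m/s.
Total Δv = 4685 + 2846 = 7531 m/s.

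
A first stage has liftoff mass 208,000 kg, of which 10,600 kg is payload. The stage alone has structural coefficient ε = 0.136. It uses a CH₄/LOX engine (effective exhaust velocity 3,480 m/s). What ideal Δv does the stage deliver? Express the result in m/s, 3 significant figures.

Δv ≈ 5970 m/s

Stage wet mass = m₀ − payload = 208,000 − 10,600 = 197,400 kg.
Stage dry mass = ε × stage wet mass = 0.136 × 197,400 = 26,846.4 kg.
Burnout mass m_f = stage dry + payload = 26,846.4 + 10,600 = 37,446.4 kg.
By the Tsiolkovsky rocket equation, Δv = v_e · ln(208,000/37,446.4) = 3480.0 × ln(5.555) = 3480.0 × 1.7146 ≈ 5967 m/s.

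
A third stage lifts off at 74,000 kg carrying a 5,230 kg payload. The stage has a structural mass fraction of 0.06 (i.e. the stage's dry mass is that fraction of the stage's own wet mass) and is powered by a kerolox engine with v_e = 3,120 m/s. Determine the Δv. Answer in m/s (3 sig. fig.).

Δv ≈ 6450 m/s

Stage wet mass = m₀ − payload = 74,000 − 5,230 = 68,770 kg.
Stage dry mass = ε × stage wet mass = 0.06 × 68,770 = 4,126.2 kg.
Burnout mass m_f = stage dry + payload = 4,126.2 + 5,230 = 9,356.2 kg.
Rocket equation: Δv = v_e · ln(74,000/9,356.2) = 3120.0 × ln(7.909) = 3120.0 × 2.0680 ≈ 6452 m/s.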